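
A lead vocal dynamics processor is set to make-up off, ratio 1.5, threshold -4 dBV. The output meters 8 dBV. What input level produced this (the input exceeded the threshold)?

Post-compression overshoot = 8 − (-4) = 12 dB.
Before 1.5:1 compression the overshoot was 12 × 1.5 = 18 dB, so input = -4 + 18 = 14 dBV.

14 dBV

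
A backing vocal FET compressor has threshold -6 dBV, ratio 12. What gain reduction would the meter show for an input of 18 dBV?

22 dB

The signal is 24 dB above threshold.
At 12:1, output sits 24/12 = 2 dB above threshold.
GR = overshoot in − overshoot out = 24 − 2 = 22 dB.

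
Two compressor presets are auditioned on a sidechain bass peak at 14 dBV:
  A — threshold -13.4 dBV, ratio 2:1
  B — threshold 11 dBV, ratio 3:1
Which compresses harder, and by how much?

A: 27.4 dB over, compressed to 13.7 dB over, so 13.7 dB of GR.
B: 3 dB over, compressed to 1 dB over, so 2 dB of GR.
A applies 11.7 dB more gain reduction.

A, by 11.7 dB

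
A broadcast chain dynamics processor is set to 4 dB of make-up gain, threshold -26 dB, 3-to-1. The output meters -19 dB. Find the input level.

-17 dB

Remove make-up: -19 − 4 = -23 dB.
The compressed level sits -23 − (-26) = 3 dB over threshold.
Input overshoot = R × output overshoot = 9 dB → input = -26 + 9 = -17 dB.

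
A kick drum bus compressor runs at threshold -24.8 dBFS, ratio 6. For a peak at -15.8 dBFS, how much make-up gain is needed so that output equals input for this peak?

7.5 dB

Overshoot 9 dB → 9/6 = 1.5 dB after compression, so the compressed level is -24.8 + 1.5 = -23.3 dBFS.
Make-up = target − compressed = -15.8 − (-23.3) = 7.5 dB.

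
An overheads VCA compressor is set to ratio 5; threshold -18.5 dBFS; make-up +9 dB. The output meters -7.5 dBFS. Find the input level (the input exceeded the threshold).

-8.5 dBFS

Remove make-up: -7.5 − 9 = -16.5 dBFS.
Post-compression overshoot = -16.5 − (-18.5) = 2 dB.
Input overshoot = R × output overshoot = 10 dB → input = -18.5 + 10 = -8.5 dBFS.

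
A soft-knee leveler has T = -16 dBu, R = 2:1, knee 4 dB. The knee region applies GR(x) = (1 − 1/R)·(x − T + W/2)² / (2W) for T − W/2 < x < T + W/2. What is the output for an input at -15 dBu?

x − T + W/2 = -15 − (-16) + 2 = 3.
GR = (1 − 1/2) × 3² / 8 = 0.5 × 9 / 8 = 0.5625 dB.
Output = -15 − 0.5625 = -15.5625 dBu.

-15.5625 dBu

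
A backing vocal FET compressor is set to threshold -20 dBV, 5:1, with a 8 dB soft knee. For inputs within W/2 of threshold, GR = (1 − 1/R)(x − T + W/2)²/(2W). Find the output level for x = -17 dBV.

x − T + W/2 = -17 − (-20) + 4 = 7.
GR = (1 − 1/5) × 7² / 16 = 0.8 × 49 / 16 = 2.45 dB.
Output = -17 − 2.45 = -19.45 dBV.

-19.45 dBV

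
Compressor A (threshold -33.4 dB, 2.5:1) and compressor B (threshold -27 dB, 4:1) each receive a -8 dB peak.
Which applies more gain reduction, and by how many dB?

A, by 0.99 dB

A: overshoot 25.4 dB → output overshoot 10.16 dB → GR 15.24 dB.
B: overshoot 19 dB → output overshoot 4.75 dB → GR 14.25 dB.
A reduces 0.99 dB more.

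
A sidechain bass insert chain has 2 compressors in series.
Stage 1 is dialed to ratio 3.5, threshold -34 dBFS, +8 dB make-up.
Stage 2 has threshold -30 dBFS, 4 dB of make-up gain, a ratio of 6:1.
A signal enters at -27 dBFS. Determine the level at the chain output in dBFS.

-25 dBFS

Stage 1: 7 dB above -34 dBFS, reduced 3.5:1 to 2 dB above → -32 dBFS; +8 dB make-up → -24 dBFS.
Stage 2: -24 dBFS is 6 dB over -30 dBFS; at 6:1 that becomes 1 dB over, giving -29 dBFS; +4 dB make-up → -25 dBFS.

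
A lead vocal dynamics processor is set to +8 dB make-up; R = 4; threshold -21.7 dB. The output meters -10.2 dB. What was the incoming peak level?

-7.7 dB

Remove make-up: -10.2 − 8 = -18.2 dB.
The compressed level sits -18.2 − (-21.7) = 3.5 dB over threshold.
Before 4:1 compression the overshoot was 3.5 × 4 = 14 dB, so input = -21.7 + 14 = -7.7 dB.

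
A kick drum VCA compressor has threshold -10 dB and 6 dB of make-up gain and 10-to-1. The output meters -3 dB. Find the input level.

0 dB

Stripping the +6 dB make-up gives -9 dB at the gain stage.
Post-compression overshoot = -9 − (-10) = 1 dB.
Undo the ratio: input overshoot = 1 × 10 = 10 dB, giving input = 0 dB.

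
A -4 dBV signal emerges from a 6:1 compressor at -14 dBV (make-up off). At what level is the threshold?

-16 dBV

Let T be the threshold. Output overshoot = (input overshoot)/R, so -14 − T = (-4 − T)/6.
6·(-14 − T) = -4 − T → 5·T = -84 − (-4) = -80.
T = -80/5 = -16 dBV.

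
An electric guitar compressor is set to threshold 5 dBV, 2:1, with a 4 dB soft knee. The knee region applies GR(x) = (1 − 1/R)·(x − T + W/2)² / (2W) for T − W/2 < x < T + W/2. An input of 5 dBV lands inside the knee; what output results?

x − T + W/2 = 5 − 5 + 2 = 2.
GR = (1 − 1/2) × 2² / 8 = 0.5 × 4 / 8 = 0.25 dB.
Output = 5 − 0.25 = 4.75 dBV.

4.75 dBV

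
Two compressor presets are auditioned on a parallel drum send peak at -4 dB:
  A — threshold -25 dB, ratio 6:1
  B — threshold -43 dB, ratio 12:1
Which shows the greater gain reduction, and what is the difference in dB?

A: 21 dB over, compressed to 3.5 dB over, so 17.5 dB of GR.
B: 39 dB over, compressed to 3.25 dB over, so 35.75 dB of GR.
Difference: 18.25 dB in favour of B.

B, by 18.25 dB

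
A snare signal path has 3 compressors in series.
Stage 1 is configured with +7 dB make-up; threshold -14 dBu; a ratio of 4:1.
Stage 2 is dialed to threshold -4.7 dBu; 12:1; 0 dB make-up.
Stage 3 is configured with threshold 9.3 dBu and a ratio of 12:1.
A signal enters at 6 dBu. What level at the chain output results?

Stage 1: 20 dB above -14 dBu, reduced 4:1 to 5 dB above → -9 dBu; +7 dB make-up → -2 dBu.
Stage 2: overshoot 2.7 dB → 2.7/12 = 0.225 dB → -4.475 dBu.
Stage 3: -4.475 dBu is at or below the 9.3 dBu threshold — no compression; output -4.475 dBu.

-4.475 dBu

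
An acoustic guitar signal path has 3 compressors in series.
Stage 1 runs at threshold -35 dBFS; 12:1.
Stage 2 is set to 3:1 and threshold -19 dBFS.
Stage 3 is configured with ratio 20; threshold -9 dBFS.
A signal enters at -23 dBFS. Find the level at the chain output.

Stage 1: -23 dBFS is 12 dB over -35 dBFS; at 12:1 that becomes 1 dB over, giving -34 dBFS.
Stage 2: -34 dBFS ≤ -19 dBFS, so stage 2 doesn't engage; output -34 dBFS.
Stage 3: -34 dBFS is at or below the -9 dBFS threshold — no compression; output -34 dBFS.

-34 dBFS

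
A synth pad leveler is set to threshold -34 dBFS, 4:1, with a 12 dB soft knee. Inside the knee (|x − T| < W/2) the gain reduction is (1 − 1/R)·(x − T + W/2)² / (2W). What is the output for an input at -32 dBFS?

x − T + W/2 = -32 − (-34) + 6 = 8.
GR = (1 − 1/4) × 8² / 24 = 0.75 × 64 / 24 = 2 dB.
Output = -32 − 2 = -34 dBFS.

-34 dBFS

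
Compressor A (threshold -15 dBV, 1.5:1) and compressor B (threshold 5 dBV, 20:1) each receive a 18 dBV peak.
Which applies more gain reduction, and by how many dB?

A: overshoot 33 dB → output overshoot 22 dB → GR 11 dB.
B: overshoot 13 dB → output overshoot 0.65 dB → GR 12.35 dB.
B reduces 1.35 dB more.

B, by 1.35 dB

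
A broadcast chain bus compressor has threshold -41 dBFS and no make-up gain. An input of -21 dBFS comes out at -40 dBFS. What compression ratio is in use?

20:1

Input overshoot = -21 − (-41) = 20 dB; output overshoot = -40 − (-41) = 1 dB.
Ratio = 20 / 1 = 20.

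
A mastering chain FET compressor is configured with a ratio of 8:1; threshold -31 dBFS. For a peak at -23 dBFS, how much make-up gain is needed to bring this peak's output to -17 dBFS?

The peak compresses to -31 + 8/8 = -30 dBFS.
To reach -17 dBFS requires -17 − (-30) = 13 dB of make-up.

13 dB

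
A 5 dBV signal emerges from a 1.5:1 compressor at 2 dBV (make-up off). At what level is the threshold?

-4 dBV

Gain reduction = 5 − 2 = 3 dB; output overshoot = GR / (R − 1) = 3 / 0.5 = 6 dB.
Threshold = output − output overshoot = 2 − 6 = -4 dBV.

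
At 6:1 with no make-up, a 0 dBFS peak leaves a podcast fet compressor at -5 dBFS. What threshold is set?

-6 dBFS

Gain reduction = 0 − (-5) = 5 dB; output overshoot = GR / (R − 1) = 5 / 5 = 1 dB.
Threshold = output − output overshoot = -5 − 1 = -6 dBFS.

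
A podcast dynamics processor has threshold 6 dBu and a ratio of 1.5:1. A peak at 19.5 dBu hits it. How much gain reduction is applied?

The signal is 13.5 dB above threshold.
After 1.5:1 compression the overshoot becomes 13.5/1.5 = 9 dB.
Gain reduction = 13.5 − 9 = 4.5 dB.

4.5 dB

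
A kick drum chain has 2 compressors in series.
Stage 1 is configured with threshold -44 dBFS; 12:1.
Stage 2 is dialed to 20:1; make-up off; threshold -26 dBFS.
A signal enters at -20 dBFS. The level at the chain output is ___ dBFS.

-42 dBFS

Stage 1: -20 dBFS is 24 dB over -44 dBFS; at 12:1 that becomes 2 dB over, giving -42 dBFS.
Stage 2: below threshold (-42 ≤ -26); passes unchanged; output -42 dBFS.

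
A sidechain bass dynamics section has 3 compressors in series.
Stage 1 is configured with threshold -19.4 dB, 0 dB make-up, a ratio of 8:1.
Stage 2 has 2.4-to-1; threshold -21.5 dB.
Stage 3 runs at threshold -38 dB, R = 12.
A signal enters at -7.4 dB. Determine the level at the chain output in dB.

-36.5 dB

Stage 1: 12 dB above -19.4 dB, reduced 8:1 to 1.5 dB above → -17.9 dB.
Stage 2: overshoot 3.6 dB → 3.6/2.4 = 1.5 dB → -20 dB.
Stage 3: overshoot 18 dB → 18/12 = 1.5 dB → -36.5 dB.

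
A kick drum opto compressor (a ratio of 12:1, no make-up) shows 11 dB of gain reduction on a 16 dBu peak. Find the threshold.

4 dBu

Let T be the threshold. Output overshoot = (input overshoot)/R, so 5 − T = (16 − T)/12.
12·(5 − T) = 16 − T → 11·T = 60 − 16 = 44.
T = 44/11 = 4 dBu.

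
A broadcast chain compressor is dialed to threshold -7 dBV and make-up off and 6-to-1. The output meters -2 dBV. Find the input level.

23 dBV

Post-compression overshoot = -2 − (-7) = 5 dB.
Input overshoot = R × output overshoot = 30 dB → input = -7 + 30 = 23 dBV.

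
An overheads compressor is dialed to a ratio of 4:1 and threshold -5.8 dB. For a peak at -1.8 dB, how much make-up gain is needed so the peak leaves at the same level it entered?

Overshoot 4 dB → 4/4 = 1 dB after compression, so the compressed level is -5.8 + 1 = -4.8 dB.
Make-up = target − compressed = -1.8 − (-4.8) = 3 dB.

3 dB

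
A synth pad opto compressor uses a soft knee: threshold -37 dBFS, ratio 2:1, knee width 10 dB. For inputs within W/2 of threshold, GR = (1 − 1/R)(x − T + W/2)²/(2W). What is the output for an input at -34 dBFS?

-35.6 dBFS

x − T + W/2 = -34 − (-37) + 5 = 8.
GR = (1 − 1/2) × 8² / 20 = 0.5 × 64 / 20 = 1.6 dB.
Output = -34 − 1.6 = -35.6 dBFS.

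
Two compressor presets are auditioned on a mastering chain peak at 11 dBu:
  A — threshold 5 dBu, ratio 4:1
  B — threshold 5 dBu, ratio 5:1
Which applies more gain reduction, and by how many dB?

A: 6 dB over, compressed to 1.5 dB over, so 4.5 dB of GR.
B: 6 dB over, compressed to 1.2 dB over, so 4.8 dB of GR.
B reduces 0.3 dB more.

B, by 0.3 dB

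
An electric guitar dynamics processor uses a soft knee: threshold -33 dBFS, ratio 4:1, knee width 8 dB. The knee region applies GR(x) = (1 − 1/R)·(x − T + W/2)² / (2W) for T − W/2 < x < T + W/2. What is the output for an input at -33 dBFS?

x − T + W/2 = -33 − (-33) + 4 = 4.
GR = (1 − 1/4) × 4² / 16 = 0.75 × 16 / 16 = 0.75 dB.
Output = -33 − 0.75 = -33.75 dBFS.

-33.75 dBFS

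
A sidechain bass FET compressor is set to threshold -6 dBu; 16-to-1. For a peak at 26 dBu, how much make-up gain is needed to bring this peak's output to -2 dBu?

Without make-up, output = threshold + overshoot/16 = -6 + 2 = -4 dBu.
Gap to target: 2 dB.

2 dB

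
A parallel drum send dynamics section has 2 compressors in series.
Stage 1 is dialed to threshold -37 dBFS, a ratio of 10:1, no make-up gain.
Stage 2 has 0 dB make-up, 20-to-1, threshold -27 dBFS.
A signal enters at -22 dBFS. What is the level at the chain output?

-35.5 dBFS

Stage 1: overshoot 15 dB → 15/10 = 1.5 dB → -35.5 dBFS.
Stage 2: -35.5 dBFS ≤ -27 dBFS, so stage 2 doesn't engage; output -35.5 dBFS.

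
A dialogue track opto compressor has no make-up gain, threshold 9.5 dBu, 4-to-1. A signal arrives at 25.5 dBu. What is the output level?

The input is 16 dB above the 9.5 dBu threshold.
4:1 compression reduces that to 16/4 = 4 dB over.
That puts the output at 13.5 dBu.

13.5 dBu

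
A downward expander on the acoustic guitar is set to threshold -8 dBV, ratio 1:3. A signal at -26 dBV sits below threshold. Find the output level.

-62 dBV

Undershoot = (-8) − (-26) = 18 dB.
At 1:3, that expands to 54 dB under threshold.
Output = -8 − 54 = -62 dBV.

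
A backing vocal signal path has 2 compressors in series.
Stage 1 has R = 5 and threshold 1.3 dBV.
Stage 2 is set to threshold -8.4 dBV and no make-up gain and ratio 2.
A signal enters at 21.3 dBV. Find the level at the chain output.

-1.55 dBV

Stage 1: 21.3 dBV is 20 dB over 1.3 dBV; at 5:1 that becomes 4 dB over, giving 5.3 dBV.
Stage 2: 5.3 dBV is 13.7 dB over -8.4 dBV; at 2:1 that becomes 6.85 dB over, giving -1.55 dBV.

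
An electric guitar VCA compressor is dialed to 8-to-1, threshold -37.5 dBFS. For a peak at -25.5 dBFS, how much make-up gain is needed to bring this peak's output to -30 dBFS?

6 dB

Overshoot 12 dB → 12/8 = 1.5 dB after compression, so the compressed level is -37.5 + 1.5 = -36 dBFS.
Make-up = target − compressed = -30 − (-36) = 6 dB.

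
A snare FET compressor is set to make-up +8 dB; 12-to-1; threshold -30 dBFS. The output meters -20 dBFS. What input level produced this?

Stripping the +8 dB make-up gives -28 dBFS at the gain stage.
The compressed level sits -28 − (-30) = 2 dB over threshold.
Before 12:1 compression the overshoot was 2 × 12 = 24 dB, so input = -30 + 24 = -6 dBFS.

-6 dBFS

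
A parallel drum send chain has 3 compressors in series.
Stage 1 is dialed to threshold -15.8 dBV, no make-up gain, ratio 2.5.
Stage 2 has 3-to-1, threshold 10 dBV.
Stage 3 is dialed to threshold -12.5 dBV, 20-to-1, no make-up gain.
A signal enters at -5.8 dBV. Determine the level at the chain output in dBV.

Stage 1: 10 dB above -15.8 dBV, reduced 2.5:1 to 4 dB above → -11.8 dBV.
Stage 2: below threshold (-11.8 ≤ 10); passes unchanged; output -11.8 dBV.
Stage 3: overshoot 0.7 dB → 0.7/20 = 0.035 dB → -12.465 dBV.

-12.465 dBV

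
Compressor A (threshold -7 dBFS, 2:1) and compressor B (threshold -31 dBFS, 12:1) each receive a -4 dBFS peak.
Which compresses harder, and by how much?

A: 3 dB over, compressed to 1.5 dB over, so 1.5 dB of GR.
B: 27 dB over, compressed to 2.25 dB over, so 24.75 dB of GR.
Difference: 23.25 dB in favour of B.

B, by 23.25 dB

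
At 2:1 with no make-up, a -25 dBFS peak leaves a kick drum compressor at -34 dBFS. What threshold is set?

Let T be the threshold. Output overshoot = (input overshoot)/R, so -34 − T = (-25 − T)/2.
2·(-34 − T) = -25 − T → 1·T = -68 − (-25) = -43.
T = -43/1 = -43 dBFS.

-43 dBFS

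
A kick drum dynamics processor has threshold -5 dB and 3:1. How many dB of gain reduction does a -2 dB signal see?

2 dB

The signal is 3 dB above threshold.
A 3:1 ratio leaves 1 dB of that excess.
Gain reduction = 3 − 1 = 2 dB.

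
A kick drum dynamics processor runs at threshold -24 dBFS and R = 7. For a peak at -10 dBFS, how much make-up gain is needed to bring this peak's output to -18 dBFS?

4 dB

The peak compresses to -24 + 14/7 = -22 dBFS.
To reach -18 dBFS requires -18 − (-22) = 4 dB of make-up.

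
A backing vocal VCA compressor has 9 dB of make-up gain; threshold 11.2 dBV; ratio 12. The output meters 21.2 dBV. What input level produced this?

Remove make-up: 21.2 − 9 = 12.2 dBV.
The compressed level sits 12.2 − 11.2 = 1 dB over threshold.
Input overshoot = R × output overshoot = 12 dB → input = 11.2 + 12 = 23.2 dBV.

23.2 dBV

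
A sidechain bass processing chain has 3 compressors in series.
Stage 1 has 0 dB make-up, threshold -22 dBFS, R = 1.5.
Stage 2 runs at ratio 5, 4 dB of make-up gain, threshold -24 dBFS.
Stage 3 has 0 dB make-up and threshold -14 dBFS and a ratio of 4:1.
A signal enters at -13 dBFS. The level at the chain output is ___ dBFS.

Stage 1: -13 dBFS is 9 dB over -22 dBFS; at 1.5:1 that becomes 6 dB over, giving -16 dBFS.
Stage 2: 8 dB above -24 dBFS, reduced 5:1 to 1.6 dB above → -22.4 dBFS; +4 dB make-up → -18.4 dBFS.
Stage 3: below threshold (-18.4 ≤ -14); passes unchanged; output -18.4 dBFS.

-18.4 dBFS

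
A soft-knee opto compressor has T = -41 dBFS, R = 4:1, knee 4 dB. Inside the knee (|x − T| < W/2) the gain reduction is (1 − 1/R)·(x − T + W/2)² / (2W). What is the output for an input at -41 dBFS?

-41.375 dBFS

x − T + W/2 = -41 − (-41) + 2 = 2.
GR = (1 − 1/4) × 2² / 8 = 0.75 × 4 / 8 = 0.375 dB.
Output = -41 − 0.375 = -41.375 dBFS.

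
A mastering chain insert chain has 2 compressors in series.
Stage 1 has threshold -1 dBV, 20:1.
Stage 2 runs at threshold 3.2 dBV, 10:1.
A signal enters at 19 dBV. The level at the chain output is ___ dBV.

Stage 1: overshoot 20 dB → 20/20 = 1 dB → 0 dBV.
Stage 2: below threshold (0 ≤ 3.2); passes unchanged; output 0 dBV.

0 dBV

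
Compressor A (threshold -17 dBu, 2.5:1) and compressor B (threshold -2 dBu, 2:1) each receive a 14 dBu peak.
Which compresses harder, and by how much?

A, by 10.6 dB

A: GR = 31 − 31/2.5 = 18.6 dB.
B: GR = 16 − 16/2 = 8 dB.
A reduces 10.6 dB more.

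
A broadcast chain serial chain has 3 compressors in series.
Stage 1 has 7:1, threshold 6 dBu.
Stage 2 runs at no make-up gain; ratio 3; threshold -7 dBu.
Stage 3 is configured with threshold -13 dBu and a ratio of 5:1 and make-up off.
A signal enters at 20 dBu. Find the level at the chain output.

-10.8 dBu

Stage 1: overshoot 14 dB → 14/7 = 2 dB → 8 dBu.
Stage 2: 15 dB above -7 dBu, reduced 3:1 to 5 dB above → -2 dBu.
Stage 3: 11 dB above -13 dBu, reduced 5:1 to 2.2 dB above → -10.8 dBu.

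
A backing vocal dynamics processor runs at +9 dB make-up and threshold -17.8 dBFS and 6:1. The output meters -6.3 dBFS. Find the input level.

Remove make-up: -6.3 − 9 = -15.3 dBFS.
Post-compression overshoot = -15.3 − (-17.8) = 2.5 dB.
Before 6:1 compression the overshoot was 2.5 × 6 = 15 dB, so input = -17.8 + 15 = -2.8 dBFS.

-2.8 dBFS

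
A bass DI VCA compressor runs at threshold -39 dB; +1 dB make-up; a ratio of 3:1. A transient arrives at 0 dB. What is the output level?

-25 dB

The input is 39 dB above the -39 dB threshold.
3:1 compression reduces that to 39/3 = 13 dB over.
Output = -39 + 13 = -26 dB; make-up adds 1 dB, giving -25 dB.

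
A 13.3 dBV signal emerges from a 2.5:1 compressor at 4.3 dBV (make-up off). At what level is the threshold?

Let T be the threshold. Output overshoot = (input overshoot)/R, so 4.3 − T = (13.3 − T)/2.5.
2.5·(4.3 − T) = 13.3 − T → 1.5·T = 10.75 − 13.3 = -2.55.
T = -2.55/1.5 = -1.7 dBV.

-1.7 dBV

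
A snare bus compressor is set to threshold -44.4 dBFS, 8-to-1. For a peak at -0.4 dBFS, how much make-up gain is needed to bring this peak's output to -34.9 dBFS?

Overshoot 44 dB → 44/8 = 5.5 dB after compression, so the compressed level is -44.4 + 5.5 = -38.9 dBFS.
Make-up = target − compressed = -34.9 − (-38.9) = 4 dB.

4 dB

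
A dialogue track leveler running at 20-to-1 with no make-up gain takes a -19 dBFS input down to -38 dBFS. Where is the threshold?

-39 dBFS

Input is 20 dB above T (since output overshoot × R = input overshoot: (-38 − T)·20 = -19 − T gives T = -39 dBFS).
Check: -39 + (-19 − (-39))/20 = -39 + 1 = -38 dBFS. ✓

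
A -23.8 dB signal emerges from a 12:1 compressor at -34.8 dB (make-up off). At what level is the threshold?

-35.8 dB

Let T be the threshold. Output overshoot = (input overshoot)/R, so -34.8 − T = (-23.8 − T)/12.
12·(-34.8 − T) = -23.8 − T → 11·T = -417.6 − (-23.8) = -393.8.
T = -393.8/11 = -35.8 dB.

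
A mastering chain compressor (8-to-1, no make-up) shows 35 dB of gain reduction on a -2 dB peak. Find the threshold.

-42 dB

Gain reduction = -2 − (-37) = 35 dB; output overshoot = GR / (R − 1) = 35 / 7 = 5 dB.
Threshold = output − output overshoot = -37 − 5 = -42 dB.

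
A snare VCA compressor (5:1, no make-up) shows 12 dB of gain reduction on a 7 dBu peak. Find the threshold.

-8 dBu

Let T be the threshold. Output overshoot = (input overshoot)/R, so -5 − T = (7 − T)/5.
5·(-5 − T) = 7 − T → 4·T = -25 − 7 = -32.
T = -32/4 = -8 dBu.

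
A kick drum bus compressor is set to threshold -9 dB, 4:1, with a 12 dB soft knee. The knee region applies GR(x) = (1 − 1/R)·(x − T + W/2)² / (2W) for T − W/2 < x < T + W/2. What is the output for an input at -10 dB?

x − T + W/2 = -10 − (-9) + 6 = 5.
GR = (1 − 1/4) × 5² / 24 = 0.75 × 25 / 24 = 0.78125 dB.
Output = -10 − 0.78125 = -10.78125 dB.

-10.78125 dB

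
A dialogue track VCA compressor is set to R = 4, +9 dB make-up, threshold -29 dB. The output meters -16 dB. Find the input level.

Remove make-up: -16 − 9 = -25 dB.
Post-compression overshoot = -25 − (-29) = 4 dB.
Input overshoot = R × output overshoot = 16 dB → input = -29 + 16 = -13 dB.

-13 dB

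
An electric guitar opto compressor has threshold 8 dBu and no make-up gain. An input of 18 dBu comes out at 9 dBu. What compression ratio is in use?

10:1

Input overshoot = 18 − 8 = 10 dB; output overshoot = 9 − 8 = 1 dB.
Ratio = 10 / 1 = 10.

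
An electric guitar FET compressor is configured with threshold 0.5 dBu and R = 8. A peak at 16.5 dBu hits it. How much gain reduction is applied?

Overshoot = 16.5 − 0.5 = 16 dB.
A 8:1 ratio leaves 2 dB of that excess.
So the signal is attenuated by 16 − 2 = 14 dB.

14 dB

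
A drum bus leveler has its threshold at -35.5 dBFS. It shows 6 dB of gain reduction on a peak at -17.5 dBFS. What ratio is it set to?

Input overshoot = -17.5 − (-35.5) = 18 dB.
Output overshoot = 18 − 6 = 12 dB.
Ratio = input overshoot / output overshoot = 18 / 12 = 1.5.

1.5:1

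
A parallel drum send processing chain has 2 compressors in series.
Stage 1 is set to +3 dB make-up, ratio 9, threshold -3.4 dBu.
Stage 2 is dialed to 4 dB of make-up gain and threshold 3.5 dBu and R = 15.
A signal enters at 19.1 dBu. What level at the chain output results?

6.1 dBu

Stage 1: 19.1 dBu is 22.5 dB over -3.4 dBu; at 9:1 that becomes 2.5 dB over, giving -0.9 dBu; +3 dB make-up → 2.1 dBu.
Stage 2: 2.1 dBu ≤ 3.5 dBu, so stage 2 doesn't engage; make-up brings it to 6.1 dBu.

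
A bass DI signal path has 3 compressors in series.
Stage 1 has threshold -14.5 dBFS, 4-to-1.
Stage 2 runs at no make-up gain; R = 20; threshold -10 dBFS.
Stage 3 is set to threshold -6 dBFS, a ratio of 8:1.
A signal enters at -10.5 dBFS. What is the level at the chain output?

-13.5 dBFS

Stage 1: 4 dB above -14.5 dBFS, reduced 4:1 to 1 dB above → -13.5 dBFS.
Stage 2: below threshold (-13.5 ≤ -10); passes unchanged; output -13.5 dBFS.
Stage 3: below threshold (-13.5 ≤ -6); passes unchanged; output -13.5 dBFS.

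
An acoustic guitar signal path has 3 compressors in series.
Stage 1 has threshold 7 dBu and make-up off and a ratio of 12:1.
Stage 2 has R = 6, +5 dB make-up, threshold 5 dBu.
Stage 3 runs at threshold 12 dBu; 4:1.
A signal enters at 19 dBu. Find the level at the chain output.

Stage 1: overshoot 12 dB → 12/12 = 1 dB → 8 dBu.
Stage 2: overshoot 3 dB → 3/6 = 0.5 dB → 5.5 dBu; +5 dB make-up → 10.5 dBu.
Stage 3: below threshold (10.5 ≤ 12); passes unchanged; output 10.5 dBu.

10.5 dBu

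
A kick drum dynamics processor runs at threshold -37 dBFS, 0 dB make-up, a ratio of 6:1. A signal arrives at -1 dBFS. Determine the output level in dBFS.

-31 dBFS

-1 dBFS sits 36 dB over threshold.
The 36 dB excess becomes 6 dB after 6:1 reduction.
That puts the output at -31 dBFS.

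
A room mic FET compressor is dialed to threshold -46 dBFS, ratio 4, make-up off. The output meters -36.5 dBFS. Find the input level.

The compressed level sits -36.5 − (-46) = 9.5 dB over threshold.
Undo the ratio: input overshoot = 9.5 × 4 = 38 dB, giving input = -8 dBFS.

-8 dBFS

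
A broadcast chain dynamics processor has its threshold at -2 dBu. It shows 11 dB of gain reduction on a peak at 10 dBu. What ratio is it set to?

12:1

Input overshoot = 10 − (-2) = 12 dB.
Output overshoot = 12 − 11 = 1 dB.
Ratio = input overshoot / output overshoot = 12 / 1 = 12.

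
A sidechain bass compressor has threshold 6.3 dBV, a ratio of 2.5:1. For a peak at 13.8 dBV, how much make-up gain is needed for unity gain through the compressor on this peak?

The peak compresses to 6.3 + 7.5/2.5 = 9.3 dBV.
To reach 13.8 dBV requires 13.8 − 9.3 = 4.5 dB of make-up.

4.5 dB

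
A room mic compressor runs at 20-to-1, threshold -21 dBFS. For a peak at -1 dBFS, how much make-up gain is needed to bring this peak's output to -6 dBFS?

14 dB

Overshoot 20 dB → 20/20 = 1 dB after compression, so the compressed level is -21 + 1 = -20 dBFS.
Make-up = target − compressed = -6 − (-20) = 14 dB.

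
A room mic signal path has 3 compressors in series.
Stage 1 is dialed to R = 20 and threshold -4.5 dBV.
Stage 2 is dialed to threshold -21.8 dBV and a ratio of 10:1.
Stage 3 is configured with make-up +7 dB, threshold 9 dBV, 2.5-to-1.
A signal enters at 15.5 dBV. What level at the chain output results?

Stage 1: 20 dB above -4.5 dBV, reduced 20:1 to 1 dB above → -3.5 dBV.
Stage 2: 18.3 dB above -21.8 dBV, reduced 10:1 to 1.83 dB above → -19.97 dBV.
Stage 3: below threshold (-19.97 ≤ 9); passes unchanged; make-up brings it to -12.97 dBV.

-12.97 dBV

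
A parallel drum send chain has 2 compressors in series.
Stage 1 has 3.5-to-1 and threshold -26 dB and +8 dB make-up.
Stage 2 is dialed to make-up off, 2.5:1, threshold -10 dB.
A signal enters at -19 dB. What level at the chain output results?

-16 dB

Stage 1: 7 dB above -26 dB, reduced 3.5:1 to 2 dB above → -24 dB; +8 dB make-up → -16 dB.
Stage 2: below threshold (-16 ≤ -10); passes unchanged; output -16 dB.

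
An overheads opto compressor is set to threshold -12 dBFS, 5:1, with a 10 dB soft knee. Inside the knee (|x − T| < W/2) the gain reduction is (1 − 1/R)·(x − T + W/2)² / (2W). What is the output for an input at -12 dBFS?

x − T + W/2 = -12 − (-12) + 5 = 5.
GR = (1 − 1/5) × 5² / 20 = 0.8 × 25 / 20 = 1 dB.
Output = -12 − 1 = -13 dBFS.

-13 dBFS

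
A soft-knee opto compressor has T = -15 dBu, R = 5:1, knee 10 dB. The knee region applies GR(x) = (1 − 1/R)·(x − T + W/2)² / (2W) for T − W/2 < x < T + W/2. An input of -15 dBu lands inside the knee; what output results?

x − T + W/2 = -15 − (-15) + 5 = 5.
GR = (1 − 1/5) × 5² / 20 = 0.8 × 25 / 20 = 1 dB.
Output = -15 − 1 = -16 dBu.

-16 dBu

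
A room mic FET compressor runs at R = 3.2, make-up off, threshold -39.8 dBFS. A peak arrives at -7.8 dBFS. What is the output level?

-7.8 dBFS sits 32 dB over threshold.
At 3.2:1 the overshoot is divided by 3.2, leaving 10 dB above threshold.
So the level is -39.8 + 10 = -29.8 dBFS.

-29.8 dBFS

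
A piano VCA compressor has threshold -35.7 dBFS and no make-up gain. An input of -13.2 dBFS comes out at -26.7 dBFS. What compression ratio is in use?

2.5:1

Input overshoot = -13.2 − (-35.7) = 22.5 dB; output overshoot = -26.7 − (-35.7) = 9 dB.
Ratio = 22.5 / 9 = 2.5.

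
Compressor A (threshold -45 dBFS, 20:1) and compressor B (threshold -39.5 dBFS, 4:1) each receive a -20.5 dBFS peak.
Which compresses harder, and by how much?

A, by 9.025 dB

A: overshoot 24.5 dB → output overshoot 1.225 dB → GR 23.275 dB.
B: overshoot 19 dB → output overshoot 4.75 dB → GR 14.25 dB.
A applies 9.025 dB more gain reduction.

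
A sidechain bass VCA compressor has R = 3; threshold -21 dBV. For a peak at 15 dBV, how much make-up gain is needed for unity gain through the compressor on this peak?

24 dB

Without make-up, output = threshold + overshoot/3 = -21 + 12 = -9 dBV.
Gap to target: 24 dB.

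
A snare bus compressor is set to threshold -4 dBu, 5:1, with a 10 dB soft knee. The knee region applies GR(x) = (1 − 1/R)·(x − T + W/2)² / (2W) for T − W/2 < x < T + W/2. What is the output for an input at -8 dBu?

-8.04 dBu

x − T + W/2 = -8 − (-4) + 5 = 1.
GR = (1 − 1/5) × 1² / 20 = 0.8 × 1 / 20 = 0.04 dB.
Output = -8 − 0.04 = -8.04 dBu.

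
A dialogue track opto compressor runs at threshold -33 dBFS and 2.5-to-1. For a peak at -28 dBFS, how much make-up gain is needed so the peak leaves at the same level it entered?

The peak compresses to -33 + 5/2.5 = -31 dBFS.
To reach -28 dBFS requires -28 − (-31) = 3 dB of make-up.

3 dB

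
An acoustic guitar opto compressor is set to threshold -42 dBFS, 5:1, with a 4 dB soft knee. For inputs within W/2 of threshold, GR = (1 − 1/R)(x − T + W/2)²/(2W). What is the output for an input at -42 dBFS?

-42.4 dBFS

x − T + W/2 = -42 − (-42) + 2 = 2.
GR = (1 − 1/5) × 2² / 8 = 0.8 × 4 / 8 = 0.4 dB.
Output = -42 − 0.4 = -42.4 dBFS.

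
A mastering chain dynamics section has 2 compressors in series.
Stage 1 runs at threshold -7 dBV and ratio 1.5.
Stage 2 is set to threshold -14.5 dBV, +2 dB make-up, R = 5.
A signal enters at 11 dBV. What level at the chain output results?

Stage 1: 18 dB above -7 dBV, reduced 1.5:1 to 12 dB above → 5 dBV.
Stage 2: overshoot 19.5 dB → 19.5/5 = 3.9 dB → -10.6 dBV; +2 dB make-up → -8.6 dBV.

-8.6 dBV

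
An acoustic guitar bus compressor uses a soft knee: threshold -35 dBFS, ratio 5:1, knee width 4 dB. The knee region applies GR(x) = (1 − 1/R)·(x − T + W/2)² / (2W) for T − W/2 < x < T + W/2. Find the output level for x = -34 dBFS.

x − T + W/2 = -34 − (-35) + 2 = 3.
GR = (1 − 1/5) × 3² / 8 = 0.8 × 9 / 8 = 0.9 dB.
Output = -34 − 0.9 = -34.9 dBFS.

-34.9 dBFS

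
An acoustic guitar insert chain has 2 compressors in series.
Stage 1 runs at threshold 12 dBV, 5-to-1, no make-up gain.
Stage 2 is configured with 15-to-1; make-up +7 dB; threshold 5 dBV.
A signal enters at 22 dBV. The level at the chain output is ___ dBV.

12.6 dBV

Stage 1: 22 dBV is 10 dB over 12 dBV; at 5:1 that becomes 2 dB over, giving 14 dBV.
Stage 2: 9 dB above 5 dBV, reduced 15:1 to 0.6 dB above → 5.6 dBV; +7 dB make-up → 12.6 dBV.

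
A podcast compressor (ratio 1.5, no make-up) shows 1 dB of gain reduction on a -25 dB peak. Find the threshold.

Gain reduction = -25 − (-26) = 1 dB; output overshoot = GR / (R − 1) = 1 / 0.5 = 2 dB.
Threshold = output − output overshoot = -26 − 2 = -28 dB.

-28 dB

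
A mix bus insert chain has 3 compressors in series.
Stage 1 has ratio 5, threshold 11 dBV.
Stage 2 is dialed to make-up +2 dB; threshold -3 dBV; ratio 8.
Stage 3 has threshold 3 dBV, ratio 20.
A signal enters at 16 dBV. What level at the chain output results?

0.875 dBV

Stage 1: 16 dBV is 5 dB over 11 dBV; at 5:1 that becomes 1 dB over, giving 12 dBV.
Stage 2: overshoot 15 dB → 15/8 = 1.875 dB → -1.125 dBV; +2 dB make-up → 0.875 dBV.
Stage 3: 0.875 dBV is at or below the 3 dBV threshold — no compression; output 0.875 dBV.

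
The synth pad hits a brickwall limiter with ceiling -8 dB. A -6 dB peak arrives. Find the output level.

At ∞:1, everything above -8 dB is held at the ceiling.

-8 dB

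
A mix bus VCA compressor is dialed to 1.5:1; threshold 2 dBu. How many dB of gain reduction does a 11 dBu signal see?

The signal is 9 dB above threshold.
After 1.5:1 compression the overshoot becomes 9/1.5 = 6 dB.
Gain reduction = 9 − 6 = 3 dB.

3 dB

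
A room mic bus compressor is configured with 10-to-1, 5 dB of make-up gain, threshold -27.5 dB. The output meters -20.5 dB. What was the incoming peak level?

-7.5 dB

Before make-up, the level was -20.5 − 5 = -25.5 dB.
Post-compression overshoot = -25.5 − (-27.5) = 2 dB.
Undo the ratio: input overshoot = 2 × 10 = 20 dB, giving input = -7.5 dB.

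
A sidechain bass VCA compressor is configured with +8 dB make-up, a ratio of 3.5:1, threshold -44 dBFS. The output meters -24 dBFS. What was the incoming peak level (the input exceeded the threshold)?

-2 dBFS

Remove make-up: -24 − 8 = -32 dBFS.
Post-compression overshoot = -32 − (-44) = 12 dB.
Input overshoot = R × output overshoot = 42 dB → input = -44 + 42 = -2 dBFS.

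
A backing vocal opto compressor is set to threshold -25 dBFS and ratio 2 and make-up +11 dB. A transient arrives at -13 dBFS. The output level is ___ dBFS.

-8 dBFS

Overshoot: -13 − (-25) = 12 dB.
At 2:1 the overshoot is divided by 2, leaving 6 dB above threshold.
Output = -25 + 6 = -19 dBFS; make-up adds 11 dB, giving -8 dBFS.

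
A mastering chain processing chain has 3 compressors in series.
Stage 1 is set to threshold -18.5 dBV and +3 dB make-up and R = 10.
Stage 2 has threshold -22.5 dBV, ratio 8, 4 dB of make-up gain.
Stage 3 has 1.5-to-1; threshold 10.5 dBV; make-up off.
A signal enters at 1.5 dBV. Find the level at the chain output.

Stage 1: overshoot 20 dB → 20/10 = 2 dB → -16.5 dBV; +3 dB make-up → -13.5 dBV.
Stage 2: overshoot 9 dB → 9/8 = 1.125 dB → -21.375 dBV; +4 dB make-up → -17.375 dBV.
Stage 3: below threshold (-17.375 ≤ 10.5); passes unchanged; output -17.375 dBV.

-17.375 dBV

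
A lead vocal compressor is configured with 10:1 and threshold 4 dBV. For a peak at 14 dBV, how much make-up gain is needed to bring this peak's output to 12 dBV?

7 dB

The peak compresses to 4 + 10/10 = 5 dBV.
To reach 12 dBV requires 12 − 5 = 7 dB of make-up.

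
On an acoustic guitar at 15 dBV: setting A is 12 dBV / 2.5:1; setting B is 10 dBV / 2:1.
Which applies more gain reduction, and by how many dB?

A: GR = 3 − 3/2.5 = 1.8 dB.
B: GR = 5 − 5/2 = 2.5 dB.
Difference: 0.7 dB in favour of B.

B, by 0.7 dB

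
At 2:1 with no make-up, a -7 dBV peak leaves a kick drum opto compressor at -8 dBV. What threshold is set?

Gain reduction = -7 − (-8) = 1 dB; output overshoot = GR / (R − 1) = 1 / 1 = 1 dB.
Threshold = output − output overshoot = -8 − 1 = -9 dBV.

-9 dBV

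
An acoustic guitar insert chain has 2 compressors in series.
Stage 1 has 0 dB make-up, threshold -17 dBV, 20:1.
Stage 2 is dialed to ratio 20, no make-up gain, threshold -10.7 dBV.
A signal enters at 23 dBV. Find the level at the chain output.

Stage 1: 40 dB above -17 dBV, reduced 20:1 to 2 dB above → -15 dBV.
Stage 2: -15 dBV is at or below the -10.7 dBV threshold — no compression; output -15 dBV.

-15 dBV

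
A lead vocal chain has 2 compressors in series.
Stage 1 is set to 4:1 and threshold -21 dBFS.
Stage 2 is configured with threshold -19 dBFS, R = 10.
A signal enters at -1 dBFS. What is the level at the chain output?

Stage 1: -1 dBFS is 20 dB over -21 dBFS; at 4:1 that becomes 5 dB over, giving -16 dBFS.
Stage 2: -16 dBFS is 3 dB over -19 dBFS; at 10:1 that becomes 0.3 dB over, giving -18.7 dBFS.

-18.7 dBFS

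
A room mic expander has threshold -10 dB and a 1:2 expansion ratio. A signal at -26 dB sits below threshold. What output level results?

-42 dB

Undershoot = (-10) − (-26) = 16 dB.
At 1:2, that expands to 32 dB under threshold.
Output = -10 − 32 = -42 dB.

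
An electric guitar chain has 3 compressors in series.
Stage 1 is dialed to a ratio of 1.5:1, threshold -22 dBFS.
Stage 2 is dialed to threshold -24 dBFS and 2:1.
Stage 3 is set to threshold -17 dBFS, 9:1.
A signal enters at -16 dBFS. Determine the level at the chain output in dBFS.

-21 dBFS

Stage 1: overshoot 6 dB → 6/1.5 = 4 dB → -18 dBFS.
Stage 2: -18 dBFS is 6 dB over -24 dBFS; at 2:1 that becomes 3 dB over, giving -21 dBFS.
Stage 3: -21 dBFS is at or below the -17 dBFS threshold — no compression; output -21 dBFS.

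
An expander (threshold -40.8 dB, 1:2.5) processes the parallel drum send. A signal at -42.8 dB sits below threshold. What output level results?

Undershoot = (-40.8) − (-42.8) = 2 dB.
At 1:2.5, that expands to 5 dB under threshold.
Output = -40.8 − 5 = -45.8 dB.

-45.8 dB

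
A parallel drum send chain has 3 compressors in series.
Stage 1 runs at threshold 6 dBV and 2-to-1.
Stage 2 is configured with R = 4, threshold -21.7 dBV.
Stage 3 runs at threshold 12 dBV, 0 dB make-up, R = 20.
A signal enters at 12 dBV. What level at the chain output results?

Stage 1: 12 dBV is 6 dB over 6 dBV; at 2:1 that becomes 3 dB over, giving 9 dBV.
Stage 2: overshoot 30.7 dB → 30.7/4 = 7.675 dB → -14.025 dBV.
Stage 3: -14.025 dBV ≤ 12 dBV, so stage 3 doesn't engage; output -14.025 dBV.

-14.025 dBV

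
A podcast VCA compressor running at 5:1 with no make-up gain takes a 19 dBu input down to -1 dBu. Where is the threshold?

-6 dBu

Gain reduction = 19 − (-1) = 20 dB; output overshoot = GR / (R − 1) = 20 / 4 = 5 dB.
Threshold = output − output overshoot = -1 − 5 = -6 dBu.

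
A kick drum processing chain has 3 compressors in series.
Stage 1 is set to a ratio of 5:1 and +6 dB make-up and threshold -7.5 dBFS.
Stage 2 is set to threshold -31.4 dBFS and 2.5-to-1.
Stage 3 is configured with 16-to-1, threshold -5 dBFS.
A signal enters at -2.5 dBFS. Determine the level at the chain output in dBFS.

Stage 1: -2.5 dBFS is 5 dB over -7.5 dBFS; at 5:1 that becomes 1 dB over, giving -6.5 dBFS; +6 dB make-up → -0.5 dBFS.
Stage 2: overshoot 30.9 dB → 30.9/2.5 = 12.36 dB → -19.04 dBFS.
Stage 3: below threshold (-19.04 ≤ -5); passes unchanged; output -19.04 dBFS.

-19.04 dBFS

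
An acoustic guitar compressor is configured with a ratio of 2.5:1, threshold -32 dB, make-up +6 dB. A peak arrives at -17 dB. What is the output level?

-17 dB sits 15 dB over threshold.
At 2.5:1 the overshoot is divided by 2.5, leaving 6 dB above threshold.
So the level is -32 + 6 = -26 dB; make-up adds 6 dB, giving -20 dB.

-20 dB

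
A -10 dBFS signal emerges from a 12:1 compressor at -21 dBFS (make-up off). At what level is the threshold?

-22 dBFS

Input is 12 dB above T (since output overshoot × R = input overshoot: (-21 − T)·12 = -10 − T gives T = -22 dBFS).
Check: -22 + (-10 − (-22))/12 = -22 + 1 = -21 dBFS. ✓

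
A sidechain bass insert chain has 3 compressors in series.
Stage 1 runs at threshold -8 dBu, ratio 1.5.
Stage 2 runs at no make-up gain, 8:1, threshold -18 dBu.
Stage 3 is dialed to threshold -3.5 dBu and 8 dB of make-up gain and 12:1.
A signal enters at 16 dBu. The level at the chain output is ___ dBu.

-6.75 dBu

Stage 1: 24 dB above -8 dBu, reduced 1.5:1 to 16 dB above → 8 dBu.
Stage 2: overshoot 26 dB → 26/8 = 3.25 dB → -14.75 dBu.
Stage 3: -14.75 dBu ≤ -3.5 dBu, so stage 3 doesn't engage; make-up brings it to -6.75 dBu.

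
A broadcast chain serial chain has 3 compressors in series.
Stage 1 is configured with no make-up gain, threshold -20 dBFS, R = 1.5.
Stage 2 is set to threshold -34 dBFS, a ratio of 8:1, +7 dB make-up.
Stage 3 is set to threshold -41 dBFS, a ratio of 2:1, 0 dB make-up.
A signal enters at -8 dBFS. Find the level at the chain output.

Stage 1: 12 dB above -20 dBFS, reduced 1.5:1 to 8 dB above → -12 dBFS.
Stage 2: overshoot 22 dB → 22/8 = 2.75 dB → -31.25 dBFS; +7 dB make-up → -24.25 dBFS.
Stage 3: overshoot 16.75 dB → 16.75/2 = 8.375 dB → -32.625 dBFS.

-32.625 dBFS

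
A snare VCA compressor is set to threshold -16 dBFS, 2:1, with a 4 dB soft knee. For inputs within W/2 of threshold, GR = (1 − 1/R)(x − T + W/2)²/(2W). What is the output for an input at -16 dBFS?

-16.25 dBFS

x − T + W/2 = -16 − (-16) + 2 = 2.
GR = (1 − 1/2) × 2² / 8 = 0.5 × 4 / 8 = 0.25 dB.
Output = -16 − 0.25 = -16.25 dBFS.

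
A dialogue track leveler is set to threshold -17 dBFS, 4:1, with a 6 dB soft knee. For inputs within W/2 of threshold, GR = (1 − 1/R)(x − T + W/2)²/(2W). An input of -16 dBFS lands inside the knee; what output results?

-17 dBFS

x − T + W/2 = -16 − (-17) + 3 = 4.
GR = (1 − 1/4) × 4² / 12 = 0.75 × 16 / 12 = 1 dB.
Output = -16 − 1 = -17 dBFS.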